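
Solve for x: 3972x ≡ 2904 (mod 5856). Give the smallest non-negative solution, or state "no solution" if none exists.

First find gcd(3972, 5856):
5856 = 1·3972 + 1884
3972 = 2·1884 + 204
1884 = 9·204 + 48
204 = 4·48 + 12
48 = 4·12 + 0
gcd = 12 and 12 | 2904, so solutions exist. Divide through by 12: 331x ≡ 242 (mod 488).
Now find 331⁻¹ mod 488:
488 = 1*331 + 157
331 = 2*157 + 17
157 = 9*17 + 4
17 = 4*4 + 1
4 = 4*1 + 0
Back-substitute:
1 = 17 − 4·4
1 = −4·157 + 37·17
1 = 37·331 − 78·157
1 = −78·488 + 115·331
So 331⁻¹ ≡ 115 (mod 488).
Then x ≡ 115·242 ≡ 14 (mod 488); the smallest non-negative solution is x = 14.

14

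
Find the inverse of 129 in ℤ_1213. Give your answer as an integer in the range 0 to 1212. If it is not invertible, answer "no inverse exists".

583

gcd(1213, 129) by repeated division:
1213 = 9×129 + 52
129 = 2×52 + 25
52 = 2×25 + 2
25 = 12×2 + 1
2 = 2×1 + 0
gcd = 1, so the inverse exists. Back-substitute:
1 = 25 − 12·2
1 = −12·52 + 25·25
1 = 25·129 − 62·52
1 = −62·1213 + 583·129
So 129·583 ≡ 1 (mod 1213).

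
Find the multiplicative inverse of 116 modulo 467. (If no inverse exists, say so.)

310

Run Euclid on (467, 116):
467 = 4×116 + 3
116 = 38×3 + 2
3 = 1×2 + 1
2 = 2×1 + 0
gcd = 1, so the inverse exists. Back-substitute:
1 = 3 − 2
1 = −116 + 39·3
1 = 39·467 − 157·116
Thus 116·(-157) ≡ 1 (mod 467); reducing, -157 mod 467 = 310.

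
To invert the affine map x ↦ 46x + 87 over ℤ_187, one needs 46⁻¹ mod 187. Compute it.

61

Extended Euclidean algorithm:
187 = 4×46 + 3
46 = 15×3 + 1
3 = 3×1 + 0
gcd = 1, so the inverse exists. Back-substitute:
1 = 46 − 15·3
1 = −15·187 + 61·46
So 46·61 ≡ 1 (mod 187).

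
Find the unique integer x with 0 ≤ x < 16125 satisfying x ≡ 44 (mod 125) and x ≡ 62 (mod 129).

7544

Write x = 44 + 125·k. Then 125·k ≡ 62 − 44 ≡ 18 (mod 129).
Need 125⁻¹ mod 129. Extended Euclid on (129, 125):
129 = 1*125 + 4
125 = 31*4 + 1
4 = 4*1 + 0
Back-substitute:
1 = 125 − 31·4
1 = −31·129 + 32·125
125⁻¹ ≡ 32 (mod 129), so k ≡ 32·18 ≡ 60 (mod 129).
x = 44 + 125·60 = 7544.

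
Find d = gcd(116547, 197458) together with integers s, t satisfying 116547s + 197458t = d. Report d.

1

Euclidean algorithm:
197458 = 1×116547 + 80911
116547 = 1×80911 + 35636
80911 = 2×35636 + 9639
35636 = 3×9639 + 6719
9639 = 1×6719 + 2920
6719 = 2×2920 + 879
2920 = 3×879 + 283
879 = 3×283 + 30
283 = 9×30 + 13
30 = 2×13 + 4
13 = 3×4 + 1
4 = 4×1 + 0
gcd(116547, 197458) = 1.
Back-substituting:
1 = 13 − 3·4
1 = −3·30 + 7·13
1 = 7·283 − 66·30
1 = −66·879 + 205·283
1 = 205·2920 − 681·879
1 = −681·6719 + 1567·2920
1 = 1567·9639 − 2248·6719
1 = −2248·35636 + 8311·9639
1 = 8311·80911 − 18870·35636
1 = −18870·116547 + 27181·80911
1 = 27181·197458 − 46051·116547
So 1 = (27181)·197458 + (-46051)·116547.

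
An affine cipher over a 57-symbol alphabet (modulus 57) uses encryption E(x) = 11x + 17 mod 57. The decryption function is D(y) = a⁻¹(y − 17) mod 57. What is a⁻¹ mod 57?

26

Apply the Euclidean algorithm to 57 and 11:
57 = 5*11 + 2
11 = 5*2 + 1
2 = 2*1 + 0
The gcd is 1. Working backward:
1 = 11 − 5·2
1 = −5·57 + 26·11
So 11·26 ≡ 1 (mod 57).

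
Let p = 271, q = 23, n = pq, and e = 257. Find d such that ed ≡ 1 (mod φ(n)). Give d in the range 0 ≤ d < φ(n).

1433

φ(n) = (p−1)(q−1) = 270·22 = 5940.
Need d with 257·d ≡ 1 (mod 5940). Apply the extended Euclidean algorithm:
5940 = 23×257 + 29
257 = 8×29 + 25
29 = 1×25 + 4
25 = 6×4 + 1
4 = 4×1 + 0
Back-substitute:
1 = 25 − 6·4
1 = −6·29 + 7·25
1 = 7·257 − 62·29
1 = −62·5940 + 1433·257
So 257·1433 ≡ 1 (mod 5940), hence d = 1433.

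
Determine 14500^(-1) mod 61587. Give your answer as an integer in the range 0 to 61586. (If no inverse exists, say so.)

2026

gcd(61587, 14500) by repeated division:
61587 = 4×14500 + 3587
14500 = 4×3587 + 152
3587 = 23×152 + 91
152 = 1×91 + 61
91 = 1×61 + 30
61 = 2×30 + 1
30 = 30×1 + 0
Since gcd(14500, 61587) = 1, back-substitute to write 1 as a combination:
1 = 61 − 2·30
1 = −2·91 + 3·61
1 = 3·152 − 5·91
1 = −5·3587 + 118·152
1 = 118·14500 − 477·3587
1 = −477·61587 + 2026·14500
So 14500·2026 ≡ 1 (mod 61587).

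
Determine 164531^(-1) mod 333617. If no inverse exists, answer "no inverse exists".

Extended Euclidean algorithm:
333617 = 2·164531 + 4555
164531 = 36·4555 + 551
4555 = 8·551 + 147
551 = 3·147 + 110
147 = 1·110 + 37
110 = 2·37 + 36
37 = 1·36 + 1
36 = 36·1 + 0
The gcd is 1. Working backward:
1 = 37 − 36
1 = −110 + 3·37
1 = 3·147 − 4·110
1 = −4·551 + 15·147
1 = 15·4555 − 124·551
1 = −124·164531 + 4479·4555
1 = 4479·333617 − 9082·164531
Thus 164531·(-9082) ≡ 1 (mod 333617); reducing, -9082 mod 333617 = 324535.

324535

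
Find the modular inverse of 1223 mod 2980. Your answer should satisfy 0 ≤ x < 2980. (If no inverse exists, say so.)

2807

gcd(2980, 1223) by repeated division:
2980 = 2·1223 + 534
1223 = 2·534 + 155
534 = 3·155 + 69
155 = 2·69 + 17
69 = 4·17 + 1
17 = 17·1 + 0
gcd = 1, so the inverse exists. Back-substitute:
1 = 69 − 4·17
1 = −4·155 + 9·69
1 = 9·534 − 31·155
1 = −31·1223 + 71·534
1 = 71·2980 − 173·1223
So 1223·(-173) ≡ 1 (mod 2980), and -173 ≡ 2807 (mod 2980).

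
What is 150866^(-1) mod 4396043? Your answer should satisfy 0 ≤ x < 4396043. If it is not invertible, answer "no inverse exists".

3805605

gcd(4396043, 150866) by repeated division:
4396043 = 29*150866 + 20929
150866 = 7*20929 + 4363
20929 = 4*4363 + 3477
4363 = 1*3477 + 886
3477 = 3*886 + 819
886 = 1*819 + 67
819 = 12*67 + 15
67 = 4*15 + 7
15 = 2*7 + 1
7 = 7*1 + 0
Since gcd(150866, 4396043) = 1, back-substitute to write 1 as a combination:
1 = 15 − 2·7
1 = −2·67 + 9·15
1 = 9·819 − 110·67
1 = −110·886 + 119·819
1 = 119·3477 − 467·886
1 = −467·4363 + 586·3477
1 = 586·20929 − 2811·4363
1 = −2811·150866 + 20263·20929
1 = 20263·4396043 − 590438·150866
Hence 150866⁻¹ ≡ -590438 ≡ 3805605 (mod 4396043).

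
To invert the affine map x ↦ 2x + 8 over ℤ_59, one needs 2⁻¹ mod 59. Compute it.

30

Apply the Euclidean algorithm to 59 and 2:
59 = 29·2 + 1
2 = 2·1 + 0
The gcd is 1. Working backward:
1 = 59 − 29·2
So 2·(-29) ≡ 1 (mod 59), and -29 ≡ 30 (mod 59).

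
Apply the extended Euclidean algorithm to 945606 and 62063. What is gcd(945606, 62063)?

1

Repeated division:
945606 = 15×62063 + 14661
62063 = 4×14661 + 3419
14661 = 4×3419 + 985
3419 = 3×985 + 464
985 = 2×464 + 57
464 = 8×57 + 8
57 = 7×8 + 1
8 = 8×1 + 0
gcd(945606, 62063) = 1.
Working backward:
1 = 57 − 7·8
1 = −7·464 + 57·57
1 = 57·985 − 121·464
1 = −121·3419 + 420·985
1 = 420·14661 − 1801·3419
1 = −1801·62063 + 7624·14661
1 = 7624·945606 − 116161·62063
So 1 = (7624)·945606 + (-116161)·62063.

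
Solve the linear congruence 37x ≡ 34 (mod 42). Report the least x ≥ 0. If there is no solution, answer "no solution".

10

First find gcd(37, 42):
42 = 1*37 + 5
37 = 7*5 + 2
5 = 2*2 + 1
2 = 2*1 + 0
gcd = 1, so a unique solution mod 42 exists.
Back-substitute for the Bézout coefficients:
1 = 5 − 2·2
1 = −2·37 + 15·5
1 = 15·42 − 17·37
So 37·(-17) ≡ 1 (mod 42), giving 37⁻¹ ≡ 25.
x ≡ 37⁻¹·34 ≡ 25·34 ≡ 10 (mod 42).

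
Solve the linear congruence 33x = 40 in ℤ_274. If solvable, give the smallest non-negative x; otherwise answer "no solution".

First find gcd(33, 274):
274 = 8*33 + 10
33 = 3*10 + 3
10 = 3*3 + 1
3 = 3*1 + 0
gcd = 1, so a unique solution mod 274 exists.
Back-substitute for the Bézout coefficients:
1 = 10 − 3·3
1 = −3·33 + 10·10
1 = 10·274 − 83·33
So 33·(-83) ≡ 1 (mod 274), giving 33⁻¹ ≡ 191.
x ≡ 33⁻¹·40 ≡ 191·40 ≡ 242 (mod 274).

242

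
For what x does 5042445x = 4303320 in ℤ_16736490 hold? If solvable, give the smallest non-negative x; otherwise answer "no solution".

948430

First find gcd(5042445, 16736490):
16736490 = 3*5042445 + 1609155
5042445 = 3*1609155 + 214980
1609155 = 7*214980 + 104295
214980 = 2*104295 + 6390
104295 = 16*6390 + 2055
6390 = 3*2055 + 225
2055 = 9*225 + 30
225 = 7*30 + 15
30 = 2*15 + 0
gcd = 15 and 15 | 4303320, so solutions exist. Divide through by 15: 336163x ≡ 286888 (mod 1115766).
Now find 336163⁻¹ mod 1115766:
1115766 = 3·336163 + 107277
336163 = 3·107277 + 14332
107277 = 7·14332 + 6953
14332 = 2·6953 + 426
6953 = 16·426 + 137
426 = 3·137 + 15
137 = 9·15 + 2
15 = 7·2 + 1
2 = 2·1 + 0
Back-substitute:
1 = 15 − 7·2
1 = −7·137 + 64·15
1 = 64·426 − 199·137
1 = −199·6953 + 3248·426
1 = 3248·14332 − 6695·6953
1 = −6695·107277 + 50113·14332
1 = 50113·336163 − 157034·107277
1 = −157034·1115766 + 521215·336163
So 336163⁻¹ ≡ 521215 (mod 1115766).
Then x ≡ 521215·286888 ≡ 948430 (mod 1115766); the smallest non-negative solution is x = 948430.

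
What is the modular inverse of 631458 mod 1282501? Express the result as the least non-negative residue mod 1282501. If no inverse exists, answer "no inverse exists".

gcd(1282501, 631458) by repeated division:
1282501 = 2*631458 + 19585
631458 = 32*19585 + 4738
19585 = 4*4738 + 633
4738 = 7*633 + 307
633 = 2*307 + 19
307 = 16*19 + 3
19 = 6*3 + 1
3 = 3*1 + 0
The gcd is 1. Working backward:
1 = 19 − 6·3
1 = −6·307 + 97·19
1 = 97·633 − 200·307
1 = −200·4738 + 1497·633
1 = 1497·19585 − 6188·4738
1 = −6188·631458 + 199513·19585
1 = 199513·1282501 − 405214·631458
So 631458·(-405214) ≡ 1 (mod 1282501), and -405214 ≡ 877287 (mod 1282501).

877287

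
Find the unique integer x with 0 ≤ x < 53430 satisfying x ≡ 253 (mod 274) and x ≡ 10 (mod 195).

29845

Write x = 253 + 274·k. Then 274·k ≡ 10 − 253 ≡ 147 (mod 195).
Need 274⁻¹ mod 195. Extended Euclid on (195, 79):
195 = 2*79 + 37
79 = 2*37 + 5
37 = 7*5 + 2
5 = 2*2 + 1
2 = 2*1 + 0
Back-substitute:
1 = 5 − 2·2
1 = −2·37 + 15·5
1 = 15·79 − 32·37
1 = −32·195 + 79·79
274⁻¹ ≡ 79 (mod 195), so k ≡ 79·147 ≡ 108 (mod 195).
x = 253 + 274·108 = 29845.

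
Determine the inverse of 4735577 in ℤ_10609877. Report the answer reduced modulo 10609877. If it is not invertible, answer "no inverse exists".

796717

Run Euclid on (10609877, 4735577):
10609877 = 2*4735577 + 1138723
4735577 = 4*1138723 + 180685
1138723 = 6*180685 + 54613
180685 = 3*54613 + 16846
54613 = 3*16846 + 4075
16846 = 4*4075 + 546
4075 = 7*546 + 253
546 = 2*253 + 40
253 = 6*40 + 13
40 = 3*13 + 1
13 = 13*1 + 0
gcd = 1, so the inverse exists. Back-substitute:
1 = 40 − 3·13
1 = −3·253 + 19·40
1 = 19·546 − 41·253
1 = −41·4075 + 306·546
1 = 306·16846 − 1265·4075
1 = −1265·54613 + 4101·16846
1 = 4101·180685 − 13568·54613
1 = −13568·1138723 + 85509·180685
1 = 85509·4735577 − 355604·1138723
1 = −355604·10609877 + 796717·4735577
So 4735577·796717 ≡ 1 (mod 10609877).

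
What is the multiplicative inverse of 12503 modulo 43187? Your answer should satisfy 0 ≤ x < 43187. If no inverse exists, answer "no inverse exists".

Apply the Euclidean algorithm to 43187 and 12503:
43187 = 3·12503 + 5678
12503 = 2·5678 + 1147
5678 = 4·1147 + 1090
1147 = 1·1090 + 57
1090 = 19·57 + 7
57 = 8·7 + 1
7 = 7·1 + 0
gcd = 1, so the inverse exists. Back-substitute:
1 = 57 − 8·7
1 = −8·1090 + 153·57
1 = 153·1147 − 161·1090
1 = −161·5678 + 797·1147
1 = 797·12503 − 1755·5678
1 = −1755·43187 + 6062·12503
So 12503·6062 ≡ 1 (mod 43187).

6062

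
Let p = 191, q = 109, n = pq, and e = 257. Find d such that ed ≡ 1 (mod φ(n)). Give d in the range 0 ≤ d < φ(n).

φ(n) = (p−1)(q−1) = 190·108 = 20520.
Need d with 257·d ≡ 1 (mod 20520). Apply the extended Euclidean algorithm:
20520 = 79·257 + 217
257 = 1·217 + 40
217 = 5·40 + 17
40 = 2·17 + 6
17 = 2·6 + 5
6 = 1·5 + 1
5 = 5·1 + 0
Back-substitute:
1 = 6 − 5
1 = −17 + 3·6
1 = 3·40 − 7·17
1 = −7·217 + 38·40
1 = 38·257 − 45·217
1 = −45·20520 + 3593·257
So 257·3593 ≡ 1 (mod 20520), hence d = 3593.

3593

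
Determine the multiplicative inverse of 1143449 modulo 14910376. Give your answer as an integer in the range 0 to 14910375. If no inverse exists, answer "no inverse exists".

Extended Euclidean algorithm:
14910376 = 13×1143449 + 45539
1143449 = 25×45539 + 4974
45539 = 9×4974 + 773
4974 = 6×773 + 336
773 = 2×336 + 101
336 = 3×101 + 33
101 = 3×33 + 2
33 = 16×2 + 1
2 = 2×1 + 0
The gcd is 1. Working backward:
1 = 33 − 16·2
1 = −16·101 + 49·33
1 = 49·336 − 163·101
1 = −163·773 + 375·336
1 = 375·4974 − 2413·773
1 = −2413·45539 + 22092·4974
1 = 22092·1143449 − 554713·45539
1 = −554713·14910376 + 7233361·1143449
So 1143449·7233361 ≡ 1 (mod 14910376).

7233361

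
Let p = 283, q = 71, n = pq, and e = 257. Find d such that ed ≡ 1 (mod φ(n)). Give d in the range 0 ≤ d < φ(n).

φ(n) = (p−1)(q−1) = 282·70 = 19740.
Need d with 257·d ≡ 1 (mod 19740). Apply the extended Euclidean algorithm:
19740 = 76·257 + 208
257 = 1·208 + 49
208 = 4·49 + 12
49 = 4·12 + 1
12 = 12·1 + 0
Back-substitute:
1 = 49 − 4·12
1 = −4·208 + 17·49
1 = 17·257 − 21·208
1 = −21·19740 + 1613·257
So 257·1613 ≡ 1 (mod 19740), hence d = 1613.

1613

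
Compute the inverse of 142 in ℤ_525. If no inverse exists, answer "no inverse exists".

Run Euclid on (525, 142):
525 = 3·142 + 99
142 = 1·99 + 43
99 = 2·43 + 13
43 = 3·13 + 4
13 = 3·4 + 1
4 = 4·1 + 0
gcd = 1, so the inverse exists. Back-substitute:
1 = 13 − 3·4
1 = −3·43 + 10·13
1 = 10·99 − 23·43
1 = −23·142 + 33·99
1 = 33·525 − 122·142
Thus 142·(-122) ≡ 1 (mod 525); reducing, -122 mod 525 = 403.

403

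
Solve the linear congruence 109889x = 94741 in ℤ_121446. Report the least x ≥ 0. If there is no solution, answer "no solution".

gcd(109889, 121446):
121446 = 1·109889 + 11557
109889 = 9·11557 + 5876
11557 = 1·5876 + 5681
5876 = 1·5681 + 195
5681 = 29·195 + 26
195 = 7·26 + 13
26 = 2·13 + 0
gcd = 13, but 13 ∤ 94741, so the congruence has no solution.

no solution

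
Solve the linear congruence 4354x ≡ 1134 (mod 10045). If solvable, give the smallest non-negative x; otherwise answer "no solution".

First find gcd(4354, 10045):
10045 = 2·4354 + 1337
4354 = 3·1337 + 343
1337 = 3·343 + 308
343 = 1·308 + 35
308 = 8·35 + 28
35 = 1·28 + 7
28 = 4·7 + 0
gcd = 7 and 7 | 1134, so solutions exist. Divide through by 7: 622x ≡ 162 (mod 1435).
Now find 622⁻¹ mod 1435:
1435 = 2×622 + 191
622 = 3×191 + 49
191 = 3×49 + 44
49 = 1×44 + 5
44 = 8×5 + 4
5 = 1×4 + 1
4 = 4×1 + 0
Back-substitute:
1 = 5 − 4
1 = −44 + 9·5
1 = 9·49 − 10·44
1 = −10·191 + 39·49
1 = 39·622 − 127·191
1 = −127·1435 + 293·622
So 622⁻¹ ≡ 293 (mod 1435).
Then x ≡ 293·162 ≡ 111 (mod 1435); the smallest non-negative solution is x = 111.

111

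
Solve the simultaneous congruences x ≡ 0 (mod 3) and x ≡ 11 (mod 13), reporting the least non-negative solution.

Write x = 0 + 3·k. Then 3·k ≡ 11 − 0 ≡ 11 (mod 13).
Need 3⁻¹ mod 13. Extended Euclid on (13, 3):
13 = 4*3 + 1
3 = 3*1 + 0
Back-substitute:
1 = 13 − 4·3
3⁻¹ ≡ 9 (mod 13), so k ≡ 9·11 ≡ 8 (mod 13).
x = 0 + 3·8 = 24.

24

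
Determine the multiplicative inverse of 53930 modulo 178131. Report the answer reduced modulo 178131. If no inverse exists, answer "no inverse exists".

Apply the Euclidean algorithm to 178131 and 53930:
178131 = 3×53930 + 16341
53930 = 3×16341 + 4907
16341 = 3×4907 + 1620
4907 = 3×1620 + 47
1620 = 34×47 + 22
47 = 2×22 + 3
22 = 7×3 + 1
3 = 3×1 + 0
gcd = 1, so the inverse exists. Back-substitute:
1 = 22 − 7·3
1 = −7·47 + 15·22
1 = 15·1620 − 517·47
1 = −517·4907 + 1566·1620
1 = 1566·16341 − 5215·4907
1 = −5215·53930 + 17211·16341
1 = 17211·178131 − 56848·53930
Thus 53930·(-56848) ≡ 1 (mod 178131); reducing, -56848 mod 178131 = 121283.

121283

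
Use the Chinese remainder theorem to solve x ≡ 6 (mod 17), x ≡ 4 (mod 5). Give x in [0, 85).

Write x = 6 + 17·k. Then 17·k ≡ 4 − 6 ≡ 3 (mod 5).
Need 17⁻¹ mod 5. Extended Euclid on (5, 2):
5 = 2×2 + 1
2 = 2×1 + 0
Back-substitute:
1 = 5 − 2·2
17⁻¹ ≡ 3 (mod 5), so k ≡ 3·3 ≡ 4 (mod 5).
x = 6 + 17·4 = 74.

74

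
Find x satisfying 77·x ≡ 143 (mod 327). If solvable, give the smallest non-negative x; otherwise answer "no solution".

First find gcd(77, 327):
327 = 4·77 + 19
77 = 4·19 + 1
19 = 19·1 + 0
gcd = 1, so a unique solution mod 327 exists.
Back-substitute for the Bézout coefficients:
1 = 77 − 4·19
1 = −4·327 + 17·77
So 77·(17) ≡ 1 (mod 327), giving 77⁻¹ ≡ 17.
x ≡ 77⁻¹·143 ≡ 17·143 ≡ 142 (mod 327).

142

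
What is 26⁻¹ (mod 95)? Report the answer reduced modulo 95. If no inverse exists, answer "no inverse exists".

Run Euclid on (95, 26):
95 = 3*26 + 17
26 = 1*17 + 9
17 = 1*9 + 8
9 = 1*8 + 1
8 = 8*1 + 0
Since gcd(26, 95) = 1, back-substitute to write 1 as a combination:
1 = 9 − 8
1 = −17 + 2·9
1 = 2·26 − 3·17
1 = −3·95 + 11·26
So 26·11 ≡ 1 (mod 95).

11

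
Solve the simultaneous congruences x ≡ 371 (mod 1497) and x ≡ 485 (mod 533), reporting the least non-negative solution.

Write x = 371 + 1497·k. Then 1497·k ≡ 485 − 371 ≡ 114 (mod 533).
Need 1497⁻¹ mod 533. Extended Euclid on (533, 431):
533 = 1*431 + 102
431 = 4*102 + 23
102 = 4*23 + 10
23 = 2*10 + 3
10 = 3*3 + 1
3 = 3*1 + 0
Back-substitute:
1 = 10 − 3·3
1 = −3·23 + 7·10
1 = 7·102 − 31·23
1 = −31·431 + 131·102
1 = 131·533 − 162·431
1497⁻¹ ≡ 371 (mod 533), so k ≡ 371·114 ≡ 187 (mod 533).
x = 371 + 1497·187 = 280310.

280310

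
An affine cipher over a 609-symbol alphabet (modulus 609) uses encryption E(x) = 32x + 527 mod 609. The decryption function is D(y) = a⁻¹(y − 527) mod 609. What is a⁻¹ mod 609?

590

Apply the Euclidean algorithm to 609 and 32:
609 = 19×32 + 1
32 = 32×1 + 0
The gcd is 1. Working backward:
1 = 609 − 19·32
So 32·(-19) ≡ 1 (mod 609), and -19 ≡ 590 (mod 609).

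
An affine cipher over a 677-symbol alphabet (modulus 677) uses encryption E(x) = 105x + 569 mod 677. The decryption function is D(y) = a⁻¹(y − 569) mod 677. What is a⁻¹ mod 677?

gcd(677, 105) by repeated division:
677 = 6×105 + 47
105 = 2×47 + 11
47 = 4×11 + 3
11 = 3×3 + 2
3 = 1×2 + 1
2 = 2×1 + 0
Since gcd(105, 677) = 1, back-substitute to write 1 as a combination:
1 = 3 − 2
1 = −11 + 4·3
1 = 4·47 − 17·11
1 = −17·105 + 38·47
1 = 38·677 − 245·105
Thus 105·(-245) ≡ 1 (mod 677); reducing, -245 mod 677 = 432.

432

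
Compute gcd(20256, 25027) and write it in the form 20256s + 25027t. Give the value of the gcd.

1

Apply Euclid's algorithm to 25027 and 20256:
25027 = 1×20256 + 4771
20256 = 4×4771 + 1172
4771 = 4×1172 + 83
1172 = 14×83 + 10
83 = 8×10 + 3
10 = 3×3 + 1
3 = 3×1 + 0
gcd(20256, 25027) = 1.
Express as a combination:
1 = 10 − 3·3
1 = −3·83 + 25·10
1 = 25·1172 − 353·83
1 = −353·4771 + 1437·1172
1 = 1437·20256 − 6101·4771
1 = −6101·25027 + 7538·20256
So 1 = (-6101)·25027 + (7538)·20256.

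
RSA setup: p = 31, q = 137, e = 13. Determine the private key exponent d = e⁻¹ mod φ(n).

φ(n) = (p−1)(q−1) = 30·136 = 4080.
Need d with 13·d ≡ 1 (mod 4080). Apply the extended Euclidean algorithm:
4080 = 313*13 + 11
13 = 1*11 + 2
11 = 5*2 + 1
2 = 2*1 + 0
Back-substitute:
1 = 11 − 5·2
1 = −5·13 + 6·11
1 = 6·4080 − 1883·13
So 13·(-1883) ≡ 1 (mod 4080), hence d ≡ -1883 ≡ 2197 (mod 4080).

2197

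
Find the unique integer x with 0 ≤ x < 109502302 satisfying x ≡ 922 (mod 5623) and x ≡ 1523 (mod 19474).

Write x = 922 + 5623·k. Then 5623·k ≡ 1523 − 922 ≡ 601 (mod 19474).
Need 5623⁻¹ mod 19474. Extended Euclid on (19474, 5623):
19474 = 3*5623 + 2605
5623 = 2*2605 + 413
2605 = 6*413 + 127
413 = 3*127 + 32
127 = 3*32 + 31
32 = 1*31 + 1
31 = 31*1 + 0
Back-substitute:
1 = 32 − 31
1 = −127 + 4·32
1 = 4·413 − 13·127
1 = −13·2605 + 82·413
1 = 82·5623 − 177·2605
1 = −177·19474 + 613·5623
5623⁻¹ ≡ 613 (mod 19474), so k ≡ 613·601 ≡ 17881 (mod 19474).
x = 922 + 5623·17881 = 100545785.

100545785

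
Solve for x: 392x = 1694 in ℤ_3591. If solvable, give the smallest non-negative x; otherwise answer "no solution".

499

First find gcd(392, 3591):
3591 = 9*392 + 63
392 = 6*63 + 14
63 = 4*14 + 7
14 = 2*7 + 0
gcd = 7 and 7 | 1694, so solutions exist. Divide through by 7: 56x ≡ 242 (mod 513).
Now find 56⁻¹ mod 513:
513 = 9·56 + 9
56 = 6·9 + 2
9 = 4·2 + 1
2 = 2·1 + 0
Back-substitute:
1 = 9 − 4·2
1 = −4·56 + 25·9
1 = 25·513 − 229·56
So 56·(-229) ≡ 1 (mod 513), i.e. 56⁻¹ ≡ 284.
Then x ≡ 284·242 ≡ 499 (mod 513); the smallest non-negative solution is x = 499.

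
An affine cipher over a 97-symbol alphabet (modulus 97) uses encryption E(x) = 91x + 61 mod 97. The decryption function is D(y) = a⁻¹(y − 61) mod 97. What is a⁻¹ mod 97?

16

Run Euclid on (97, 91):
97 = 1×91 + 6
91 = 15×6 + 1
6 = 6×1 + 0
Since gcd(91, 97) = 1, back-substitute to write 1 as a combination:
1 = 91 − 15·6
1 = −15·97 + 16·91
So 91·16 ≡ 1 (mod 97).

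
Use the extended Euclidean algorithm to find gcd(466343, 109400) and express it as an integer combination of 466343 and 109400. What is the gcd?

1

Euclidean algorithm:
466343 = 4*109400 + 28743
109400 = 3*28743 + 23171
28743 = 1*23171 + 5572
23171 = 4*5572 + 883
5572 = 6*883 + 274
883 = 3*274 + 61
274 = 4*61 + 30
61 = 2*30 + 1
30 = 30*1 + 0
gcd(466343, 109400) = 1.
Working backward:
1 = 61 − 2·30
1 = −2·274 + 9·61
1 = 9·883 − 29·274
1 = −29·5572 + 183·883
1 = 183·23171 − 761·5572
1 = −761·28743 + 944·23171
1 = 944·109400 − 3593·28743
1 = −3593·466343 + 15316·109400
So 1 = (-3593)·466343 + (15316)·109400.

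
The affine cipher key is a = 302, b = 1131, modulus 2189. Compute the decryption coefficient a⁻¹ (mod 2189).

1109

gcd(2189, 302) by repeated division:
2189 = 7·302 + 75
302 = 4·75 + 2
75 = 37·2 + 1
2 = 2·1 + 0
gcd = 1, so the inverse exists. Back-substitute:
1 = 75 − 37·2
1 = −37·302 + 149·75
1 = 149·2189 − 1080·302
Thus 302·(-1080) ≡ 1 (mod 2189); reducing, -1080 mod 2189 = 1109.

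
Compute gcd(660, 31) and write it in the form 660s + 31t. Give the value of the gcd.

Repeated division:
660 = 21·31 + 9
31 = 3·9 + 4
9 = 2·4 + 1
4 = 4·1 + 0
gcd(660, 31) = 1.
Express as a combination:
1 = 9 − 2·4
1 = −2·31 + 7·9
1 = 7·660 − 149·31
So 1 = (7)·660 + (-149)·31.

1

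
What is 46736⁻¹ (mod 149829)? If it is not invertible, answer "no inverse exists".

Apply the Euclidean algorithm to 149829 and 46736:
149829 = 3×46736 + 9621
46736 = 4×9621 + 8252
9621 = 1×8252 + 1369
8252 = 6×1369 + 38
1369 = 36×38 + 1
38 = 38×1 + 0
gcd = 1, so the inverse exists. Back-substitute:
1 = 1369 − 36·38
1 = −36·8252 + 217·1369
1 = 217·9621 − 253·8252
1 = −253·46736 + 1229·9621
1 = 1229·149829 − 3940·46736
Hence 46736⁻¹ ≡ -3940 ≡ 145889 (mod 149829).

145889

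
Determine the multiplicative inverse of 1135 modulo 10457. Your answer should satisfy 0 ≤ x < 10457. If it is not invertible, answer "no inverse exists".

7389

gcd(10457, 1135) by repeated division:
10457 = 9*1135 + 242
1135 = 4*242 + 167
242 = 1*167 + 75
167 = 2*75 + 17
75 = 4*17 + 7
17 = 2*7 + 3
7 = 2*3 + 1
3 = 3*1 + 0
gcd = 1, so the inverse exists. Back-substitute:
1 = 7 − 2·3
1 = −2·17 + 5·7
1 = 5·75 − 22·17
1 = −22·167 + 49·75
1 = 49·242 − 71·167
1 = −71·1135 + 333·242
1 = 333·10457 − 3068·1135
Hence 1135⁻¹ ≡ -3068 ≡ 7389 (mod 10457).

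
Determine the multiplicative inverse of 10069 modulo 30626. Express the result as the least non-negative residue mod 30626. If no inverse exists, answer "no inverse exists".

gcd(30626, 10069) by repeated division:
30626 = 3×10069 + 419
10069 = 24×419 + 13
419 = 32×13 + 3
13 = 4×3 + 1
3 = 3×1 + 0
gcd = 1, so the inverse exists. Back-substitute:
1 = 13 − 4·3
1 = −4·419 + 129·13
1 = 129·10069 − 3100·419
1 = −3100·30626 + 9429·10069
So 10069·9429 ≡ 1 (mod 30626).

9429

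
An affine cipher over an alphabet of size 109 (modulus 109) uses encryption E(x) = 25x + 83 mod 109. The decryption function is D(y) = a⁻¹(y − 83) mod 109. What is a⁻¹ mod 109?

Run Euclid on (109, 25):
109 = 4*25 + 9
25 = 2*9 + 7
9 = 1*7 + 2
7 = 3*2 + 1
2 = 2*1 + 0
The gcd is 1. Working backward:
1 = 7 − 3·2
1 = −3·9 + 4·7
1 = 4·25 − 11·9
1 = −11·109 + 48·25
So 25·48 ≡ 1 (mod 109).

48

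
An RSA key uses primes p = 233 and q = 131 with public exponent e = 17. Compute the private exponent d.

14193

φ(n) = (p−1)(q−1) = 232·130 = 30160.
Need d with 17·d ≡ 1 (mod 30160). Apply the extended Euclidean algorithm:
30160 = 1774×17 + 2
17 = 8×2 + 1
2 = 2×1 + 0
Back-substitute:
1 = 17 − 8·2
1 = −8·30160 + 14193·17
So 17·14193 ≡ 1 (mod 30160), hence d = 14193.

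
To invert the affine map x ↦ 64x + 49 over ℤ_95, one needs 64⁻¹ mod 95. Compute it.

Extended Euclidean algorithm:
95 = 1×64 + 31
64 = 2×31 + 2
31 = 15×2 + 1
2 = 2×1 + 0
gcd = 1, so the inverse exists. Back-substitute:
1 = 31 − 15·2
1 = −15·64 + 31·31
1 = 31·95 − 46·64
Thus 64·(-46) ≡ 1 (mod 95); reducing, -46 mod 95 = 49.

49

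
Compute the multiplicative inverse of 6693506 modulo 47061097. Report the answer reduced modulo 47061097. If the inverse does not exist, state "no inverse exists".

gcd(47061097, 6693506) by repeated division:
47061097 = 7·6693506 + 206555
6693506 = 32·206555 + 83746
206555 = 2·83746 + 39063
83746 = 2·39063 + 5620
39063 = 6·5620 + 5343
5620 = 1·5343 + 277
5343 = 19·277 + 80
277 = 3·80 + 37
80 = 2·37 + 6
37 = 6·6 + 1
6 = 6·1 + 0
Since gcd(6693506, 47061097) = 1, back-substitute to write 1 as a combination:
1 = 37 − 6·6
1 = −6·80 + 13·37
1 = 13·277 − 45·80
1 = −45·5343 + 868·277
1 = 868·5620 − 913·5343
1 = −913·39063 + 6346·5620
1 = 6346·83746 − 13605·39063
1 = −13605·206555 + 33556·83746
1 = 33556·6693506 − 1087397·206555
1 = −1087397·47061097 + 7645335·6693506
So 6693506·7645335 ≡ 1 (mod 47061097).

7645335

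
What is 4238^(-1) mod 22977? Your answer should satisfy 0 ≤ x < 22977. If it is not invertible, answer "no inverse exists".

5156

Extended Euclidean algorithm:
22977 = 5·4238 + 1787
4238 = 2·1787 + 664
1787 = 2·664 + 459
664 = 1·459 + 205
459 = 2·205 + 49
205 = 4·49 + 9
49 = 5·9 + 4
9 = 2·4 + 1
4 = 4·1 + 0
The gcd is 1. Working backward:
1 = 9 − 2·4
1 = −2·49 + 11·9
1 = 11·205 − 46·49
1 = −46·459 + 103·205
1 = 103·664 − 149·459
1 = −149·1787 + 401·664
1 = 401·4238 − 951·1787
1 = −951·22977 + 5156·4238
So 4238·5156 ≡ 1 (mod 22977).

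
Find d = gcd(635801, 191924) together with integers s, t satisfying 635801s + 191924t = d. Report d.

1

Repeated division:
635801 = 3·191924 + 60029
191924 = 3·60029 + 11837
60029 = 5·11837 + 844
11837 = 14·844 + 21
844 = 40·21 + 4
21 = 5·4 + 1
4 = 4·1 + 0
gcd(635801, 191924) = 1.
Working backward:
1 = 21 − 5·4
1 = −5·844 + 201·21
1 = 201·11837 − 2819·844
1 = −2819·60029 + 14296·11837
1 = 14296·191924 − 45707·60029
1 = −45707·635801 + 151417·191924
So 1 = (-45707)·635801 + (151417)·191924.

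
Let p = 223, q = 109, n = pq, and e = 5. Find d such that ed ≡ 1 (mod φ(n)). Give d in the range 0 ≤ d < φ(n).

19181

φ(n) = (p−1)(q−1) = 222·108 = 23976.
Need d with 5·d ≡ 1 (mod 23976). Apply the extended Euclidean algorithm:
23976 = 4795*5 + 1
5 = 5*1 + 0
Back-substitute:
1 = 23976 − 4795·5
So 5·(-4795) ≡ 1 (mod 23976), hence d ≡ -4795 ≡ 19181 (mod 23976).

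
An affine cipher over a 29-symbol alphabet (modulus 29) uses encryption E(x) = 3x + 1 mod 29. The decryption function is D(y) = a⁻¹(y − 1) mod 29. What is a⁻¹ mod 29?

Apply the Euclidean algorithm to 29 and 3:
29 = 9×3 + 2
3 = 1×2 + 1
2 = 2×1 + 0
The gcd is 1. Working backward:
1 = 3 − 2
1 = −29 + 10·3
So 3·10 ≡ 1 (mod 29).

10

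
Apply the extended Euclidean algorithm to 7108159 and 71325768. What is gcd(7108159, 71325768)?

Euclidean algorithm:
71325768 = 10·7108159 + 244178
7108159 = 29·244178 + 26997
244178 = 9·26997 + 1205
26997 = 22·1205 + 487
1205 = 2·487 + 231
487 = 2·231 + 25
231 = 9·25 + 6
25 = 4·6 + 1
6 = 6·1 + 0
gcd(7108159, 71325768) = 1.
Back-substituting:
1 = 25 − 4·6
1 = −4·231 + 37·25
1 = 37·487 − 78·231
1 = −78·1205 + 193·487
1 = 193·26997 − 4324·1205
1 = −4324·244178 + 39109·26997
1 = 39109·7108159 − 1138485·244178
1 = −1138485·71325768 + 11423959·7108159
So 1 = (-1138485)·71325768 + (11423959)·7108159.

1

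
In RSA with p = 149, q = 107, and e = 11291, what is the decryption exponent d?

9355

φ(n) = (p−1)(q−1) = 148·106 = 15688.
Need d with 11291·d ≡ 1 (mod 15688). Apply the extended Euclidean algorithm:
15688 = 1*11291 + 4397
11291 = 2*4397 + 2497
4397 = 1*2497 + 1900
2497 = 1*1900 + 597
1900 = 3*597 + 109
597 = 5*109 + 52
109 = 2*52 + 5
52 = 10*5 + 2
5 = 2*2 + 1
2 = 2*1 + 0
Back-substitute:
1 = 5 − 2·2
1 = −2·52 + 21·5
1 = 21·109 − 44·52
1 = −44·597 + 241·109
1 = 241·1900 − 767·597
1 = −767·2497 + 1008·1900
1 = 1008·4397 − 1775·2497
1 = −1775·11291 + 4558·4397
1 = 4558·15688 − 6333·11291
So 11291·(-6333) ≡ 1 (mod 15688), hence d ≡ -6333 ≡ 9355 (mod 15688).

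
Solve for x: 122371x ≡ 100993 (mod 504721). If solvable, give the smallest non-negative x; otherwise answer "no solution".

First find gcd(122371, 504721):
504721 = 4×122371 + 15237
122371 = 8×15237 + 475
15237 = 32×475 + 37
475 = 12×37 + 31
37 = 1×31 + 6
31 = 5×6 + 1
6 = 6×1 + 0
gcd = 1, so a unique solution mod 504721 exists.
Back-substitute for the Bézout coefficients:
1 = 31 − 5·6
1 = −5·37 + 6·31
1 = 6·475 − 77·37
1 = −77·15237 + 2470·475
1 = 2470·122371 − 19837·15237
1 = −19837·504721 + 81818·122371
So 122371·(81818) ≡ 1 (mod 504721), giving 122371⁻¹ ≡ 81818.
x ≡ 122371⁻¹·100993 ≡ 81818·100993 ≡ 257783 (mod 504721).

257783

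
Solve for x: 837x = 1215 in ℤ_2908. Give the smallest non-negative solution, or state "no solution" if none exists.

First find gcd(837, 2908):
2908 = 3×837 + 397
837 = 2×397 + 43
397 = 9×43 + 10
43 = 4×10 + 3
10 = 3×3 + 1
3 = 3×1 + 0
gcd = 1, so a unique solution mod 2908 exists.
Back-substitute for the Bézout coefficients:
1 = 10 − 3·3
1 = −3·43 + 13·10
1 = 13·397 − 120·43
1 = −120·837 + 253·397
1 = 253·2908 − 879·837
So 837·(-879) ≡ 1 (mod 2908), giving 837⁻¹ ≡ 2029.
x ≡ 837⁻¹·1215 ≡ 2029·1215 ≡ 2159 (mod 2908).

2159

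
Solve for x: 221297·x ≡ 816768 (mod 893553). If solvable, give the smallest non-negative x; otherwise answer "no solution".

First find gcd(221297, 893553):
893553 = 4·221297 + 8365
221297 = 26·8365 + 3807
8365 = 2·3807 + 751
3807 = 5·751 + 52
751 = 14·52 + 23
52 = 2·23 + 6
23 = 3·6 + 5
6 = 1·5 + 1
5 = 5·1 + 0
gcd = 1, so a unique solution mod 893553 exists.
Back-substitute for the Bézout coefficients:
1 = 6 − 5
1 = −23 + 4·6
1 = 4·52 − 9·23
1 = −9·751 + 130·52
1 = 130·3807 − 659·751
1 = −659·8365 + 1448·3807
1 = 1448·221297 − 38307·8365
1 = −38307·893553 + 154676·221297
So 221297·(154676) ≡ 1 (mod 893553), giving 221297⁻¹ ≡ 154676.
x ≡ 221297⁻¹·816768 ≡ 154676·816768 ≡ 309816 (mod 893553).

309816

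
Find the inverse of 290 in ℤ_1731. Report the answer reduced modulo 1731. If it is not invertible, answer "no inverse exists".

Run Euclid on (1731, 290):
1731 = 5*290 + 281
290 = 1*281 + 9
281 = 31*9 + 2
9 = 4*2 + 1
2 = 2*1 + 0
Since gcd(290, 1731) = 1, back-substitute to write 1 as a combination:
1 = 9 − 4·2
1 = −4·281 + 125·9
1 = 125·290 − 129·281
1 = −129·1731 + 770·290
So 290·770 ≡ 1 (mod 1731).

770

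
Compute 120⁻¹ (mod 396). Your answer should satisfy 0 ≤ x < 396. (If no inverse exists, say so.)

no inverse exists

Compute gcd(120, 396):
396 = 3×120 + 36
120 = 3×36 + 12
36 = 3×12 + 0
Since gcd = 12 > 1, 120 is not a unit mod 396.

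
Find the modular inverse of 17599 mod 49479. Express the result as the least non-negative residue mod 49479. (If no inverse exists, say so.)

gcd(49479, 17599) by repeated division:
49479 = 2×17599 + 14281
17599 = 1×14281 + 3318
14281 = 4×3318 + 1009
3318 = 3×1009 + 291
1009 = 3×291 + 136
291 = 2×136 + 19
136 = 7×19 + 3
19 = 6×3 + 1
3 = 3×1 + 0
Since gcd(17599, 49479) = 1, back-substitute to write 1 as a combination:
1 = 19 − 6·3
1 = −6·136 + 43·19
1 = 43·291 − 92·136
1 = −92·1009 + 319·291
1 = 319·3318 − 1049·1009
1 = −1049·14281 + 4515·3318
1 = 4515·17599 − 5564·14281
1 = −5564·49479 + 15643·17599
So 17599·15643 ≡ 1 (mod 49479).

15643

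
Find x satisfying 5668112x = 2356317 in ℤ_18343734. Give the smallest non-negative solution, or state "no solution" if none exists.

gcd(5668112, 18343734):
18343734 = 3×5668112 + 1339398
5668112 = 4×1339398 + 310520
1339398 = 4×310520 + 97318
310520 = 3×97318 + 18566
97318 = 5×18566 + 4488
18566 = 4×4488 + 614
4488 = 7×614 + 190
614 = 3×190 + 44
190 = 4×44 + 14
44 = 3×14 + 2
14 = 7×2 + 0
gcd = 2, but 2 ∤ 2356317, so the congruence has no solution.

no solution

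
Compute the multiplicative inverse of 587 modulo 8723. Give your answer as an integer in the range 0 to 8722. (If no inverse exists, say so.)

gcd(8723, 587) by repeated division:
8723 = 14·587 + 505
587 = 1·505 + 82
505 = 6·82 + 13
82 = 6·13 + 4
13 = 3·4 + 1
4 = 4·1 + 0
gcd = 1, so the inverse exists. Back-substitute:
1 = 13 − 3·4
1 = −3·82 + 19·13
1 = 19·505 − 117·82
1 = −117·587 + 136·505
1 = 136·8723 − 2021·587
Hence 587⁻¹ ≡ -2021 ≡ 6702 (mod 8723).

6702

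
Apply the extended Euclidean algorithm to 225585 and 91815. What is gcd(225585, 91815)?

Apply Euclid's algorithm to 225585 and 91815:
225585 = 2*91815 + 41955
91815 = 2*41955 + 7905
41955 = 5*7905 + 2430
7905 = 3*2430 + 615
2430 = 3*615 + 585
615 = 1*585 + 30
585 = 19*30 + 15
30 = 2*15 + 0
gcd(225585, 91815) = 15.
Back-substituting:
15 = 585 − 19·30
15 = −19·615 + 20·585
15 = 20·2430 − 79·615
15 = −79·7905 + 257·2430
15 = 257·41955 − 1364·7905
15 = −1364·91815 + 2985·41955
15 = 2985·225585 − 7334·91815
So 15 = (2985)·225585 + (-7334)·91815.

15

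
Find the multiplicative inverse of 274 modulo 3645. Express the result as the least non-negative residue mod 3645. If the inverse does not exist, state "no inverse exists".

439

Extended Euclidean algorithm:
3645 = 13×274 + 83
274 = 3×83 + 25
83 = 3×25 + 8
25 = 3×8 + 1
8 = 8×1 + 0
Since gcd(274, 3645) = 1, back-substitute to write 1 as a combination:
1 = 25 − 3·8
1 = −3·83 + 10·25
1 = 10·274 − 33·83
1 = −33·3645 + 439·274
So 274·439 ≡ 1 (mod 3645).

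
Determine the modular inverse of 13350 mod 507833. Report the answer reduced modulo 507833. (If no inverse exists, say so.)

60978

gcd(507833, 13350) by repeated division:
507833 = 38·13350 + 533
13350 = 25·533 + 25
533 = 21·25 + 8
25 = 3·8 + 1
8 = 8·1 + 0
Since gcd(13350, 507833) = 1, back-substitute to write 1 as a combination:
1 = 25 − 3·8
1 = −3·533 + 64·25
1 = 64·13350 − 1603·533
1 = −1603·507833 + 60978·13350
So 13350·60978 ≡ 1 (mod 507833).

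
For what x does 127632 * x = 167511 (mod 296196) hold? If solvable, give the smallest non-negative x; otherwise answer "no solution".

gcd(127632, 296196):
296196 = 2×127632 + 40932
127632 = 3×40932 + 4836
40932 = 8×4836 + 2244
4836 = 2×2244 + 348
2244 = 6×348 + 156
348 = 2×156 + 36
156 = 4×36 + 12
36 = 3×12 + 0
gcd = 12, but 12 ∤ 167511, so the congruence has no solution.

no solution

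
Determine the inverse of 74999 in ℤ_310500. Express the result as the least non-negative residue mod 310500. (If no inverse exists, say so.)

239999

Run Euclid on (310500, 74999):
310500 = 4×74999 + 10504
74999 = 7×10504 + 1471
10504 = 7×1471 + 207
1471 = 7×207 + 22
207 = 9×22 + 9
22 = 2×9 + 4
9 = 2×4 + 1
4 = 4×1 + 0
The gcd is 1. Working backward:
1 = 9 − 2·4
1 = −2·22 + 5·9
1 = 5·207 − 47·22
1 = −47·1471 + 334·207
1 = 334·10504 − 2385·1471
1 = −2385·74999 + 17029·10504
1 = 17029·310500 − 70501·74999
Hence 74999⁻¹ ≡ -70501 ≡ 239999 (mod 310500).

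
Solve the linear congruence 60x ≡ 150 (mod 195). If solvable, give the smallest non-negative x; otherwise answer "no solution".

First find gcd(60, 195):
195 = 3*60 + 15
60 = 4*15 + 0
gcd = 15 and 15 | 150, so solutions exist. Divide through by 15: 4x ≡ 10 (mod 13).
Now find 4⁻¹ mod 13:
13 = 3·4 + 1
4 = 4·1 + 0
Back-substitute:
1 = 13 − 3·4
So 4·(-3) ≡ 1 (mod 13), i.e. 4⁻¹ ≡ 10.
Then x ≡ 10·10 ≡ 9 (mod 13); the smallest non-negative solution is x = 9.

9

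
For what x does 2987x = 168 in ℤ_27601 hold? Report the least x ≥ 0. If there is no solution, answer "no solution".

First find gcd(2987, 27601):
27601 = 9·2987 + 718
2987 = 4·718 + 115
718 = 6·115 + 28
115 = 4·28 + 3
28 = 9·3 + 1
3 = 3·1 + 0
gcd = 1, so a unique solution mod 27601 exists.
Back-substitute for the Bézout coefficients:
1 = 28 − 9·3
1 = −9·115 + 37·28
1 = 37·718 − 231·115
1 = −231·2987 + 961·718
1 = 961·27601 − 8880·2987
So 2987·(-8880) ≡ 1 (mod 27601), giving 2987⁻¹ ≡ 18721.
x ≡ 2987⁻¹·168 ≡ 18721·168 ≡ 26215 (mod 27601).

26215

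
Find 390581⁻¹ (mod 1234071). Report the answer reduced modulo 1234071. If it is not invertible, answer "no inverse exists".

1191878

Run Euclid on (1234071, 390581):
1234071 = 3*390581 + 62328
390581 = 6*62328 + 16613
62328 = 3*16613 + 12489
16613 = 1*12489 + 4124
12489 = 3*4124 + 117
4124 = 35*117 + 29
117 = 4*29 + 1
29 = 29*1 + 0
gcd = 1, so the inverse exists. Back-substitute:
1 = 117 − 4·29
1 = −4·4124 + 141·117
1 = 141·12489 − 427·4124
1 = −427·16613 + 568·12489
1 = 568·62328 − 2131·16613
1 = −2131·390581 + 13354·62328
1 = 13354·1234071 − 42193·390581
Thus 390581·(-42193) ≡ 1 (mod 1234071); reducing, -42193 mod 1234071 = 1191878.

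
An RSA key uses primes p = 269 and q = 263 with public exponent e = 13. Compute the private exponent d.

21605

φ(n) = (p−1)(q−1) = 268·262 = 70216.
Need d with 13·d ≡ 1 (mod 70216). Apply the extended Euclidean algorithm:
70216 = 5401*13 + 3
13 = 4*3 + 1
3 = 3*1 + 0
Back-substitute:
1 = 13 − 4·3
1 = −4·70216 + 21605·13
So 13·21605 ≡ 1 (mod 70216), hence d = 21605.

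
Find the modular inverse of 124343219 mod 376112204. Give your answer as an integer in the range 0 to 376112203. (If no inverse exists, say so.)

Compute gcd(124343219, 376112204):
376112204 = 3*124343219 + 3082547
124343219 = 40*3082547 + 1041339
3082547 = 2*1041339 + 999869
1041339 = 1*999869 + 41470
999869 = 24*41470 + 4589
41470 = 9*4589 + 169
4589 = 27*169 + 26
169 = 6*26 + 13
26 = 2*13 + 0
The gcd is 13, not 1, hence no inverse exists.

no inverse exists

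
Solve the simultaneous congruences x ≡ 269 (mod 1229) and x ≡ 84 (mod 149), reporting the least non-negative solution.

Write x = 269 + 1229·k. Then 1229·k ≡ 84 − 269 ≡ 113 (mod 149).
Need 1229⁻¹ mod 149. Extended Euclid on (149, 37):
149 = 4*37 + 1
37 = 37*1 + 0
Back-substitute:
1 = 149 − 4·37
1229⁻¹ ≡ 145 (mod 149), so k ≡ 145·113 ≡ 144 (mod 149).
x = 269 + 1229·144 = 177245.

177245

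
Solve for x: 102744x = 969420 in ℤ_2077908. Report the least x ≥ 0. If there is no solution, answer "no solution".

10708

First find gcd(102744, 2077908):
2077908 = 20×102744 + 23028
102744 = 4×23028 + 10632
23028 = 2×10632 + 1764
10632 = 6×1764 + 48
1764 = 36×48 + 36
48 = 1×36 + 12
36 = 3×12 + 0
gcd = 12 and 12 | 969420, so solutions exist. Divide through by 12: 8562x ≡ 80785 (mod 173159).
Now find 8562⁻¹ mod 173159:
173159 = 20·8562 + 1919
8562 = 4·1919 + 886
1919 = 2·886 + 147
886 = 6·147 + 4
147 = 36·4 + 3
4 = 1·3 + 1
3 = 3·1 + 0
Back-substitute:
1 = 4 − 3
1 = −147 + 37·4
1 = 37·886 − 223·147
1 = −223·1919 + 483·886
1 = 483·8562 − 2155·1919
1 = −2155·173159 + 43583·8562
So 8562⁻¹ ≡ 43583 (mod 173159).
Then x ≡ 43583·80785 ≡ 10708 (mod 173159); the smallest non-negative solution is x = 10708.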